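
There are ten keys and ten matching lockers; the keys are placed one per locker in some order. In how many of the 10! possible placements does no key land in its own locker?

1334961

The subfactorial !10 = [10!/e] (nearest integer).
10! = 3628800, and 3628800/e ≈ 1334960.92, so !10 = 1334961.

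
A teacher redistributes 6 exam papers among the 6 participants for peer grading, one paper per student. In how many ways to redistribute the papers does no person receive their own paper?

The subfactorial !6 = [6!/e] (nearest integer).
6! = 720, and 720/e ≈ 264.87, so !6 = 265.

265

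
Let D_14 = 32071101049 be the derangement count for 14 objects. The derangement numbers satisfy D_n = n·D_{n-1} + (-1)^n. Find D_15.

481066515734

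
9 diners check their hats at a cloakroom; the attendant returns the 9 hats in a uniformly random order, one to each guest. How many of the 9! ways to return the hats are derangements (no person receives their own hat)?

Use !n = n·!(n-1) + (-1)^n.
!9 = 9·14833 - 1 = 133496

133496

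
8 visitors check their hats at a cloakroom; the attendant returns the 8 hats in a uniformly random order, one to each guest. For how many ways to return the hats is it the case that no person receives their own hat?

By inclusion-exclusion, !8 = Σ (-1)^k · 8!/k! for k=0..8
= 8! - 8!/1! + 8!/2! - 8!/3! + 8!/4! - 8!/5! + 8!/6! - 8!/7! + 8!/8!
= 40320 - 40320 + 20160 - 6720 + 1680 - 336 + 56 - 8 + 1
= 14833

14833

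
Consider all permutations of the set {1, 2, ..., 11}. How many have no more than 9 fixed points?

# with exactly i fixed is C(11,i)·!(11-i); sum over i=0..9:
  i=0: C(11,0)·!11 = 1·14684570 = 14684570
  i=1: C(11,1)·!10 = 11·1334961 = 14684571
  i=2: C(11,2)·!9 = 55·133496 = 7342280
  i=3: C(11,3)·!8 = 165·14833 = 2447445
  i=4: C(11,4)·!7 = 330·1854 = 611820
  i=5: C(11,5)·!6 = 462·265 = 122430
  i=6: C(11,6)·!5 = 462·44 = 20328
  i=7: C(11,7)·!4 = 330·9 = 2970
  i=8: C(11,8)·!3 = 165·2 = 330
  i=9: C(11,9)·!2 = 55·1 = 55
Total = 39916799.

39916799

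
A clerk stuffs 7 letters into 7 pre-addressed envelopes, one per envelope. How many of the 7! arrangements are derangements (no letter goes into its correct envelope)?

Use !n = (n-1)(!(n-1) + !(n-2)).
!7 = 6·(265 + 44) = 6·309 = 1854

1854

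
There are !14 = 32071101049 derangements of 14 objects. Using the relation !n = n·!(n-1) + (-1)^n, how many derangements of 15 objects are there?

481066515734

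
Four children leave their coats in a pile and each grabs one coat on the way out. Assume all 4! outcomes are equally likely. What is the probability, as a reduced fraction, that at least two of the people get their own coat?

Favorable outcomes: Σ_{i≥2} C(4,i)·!(4-i) = 6·1 + 4·0 + 1·1 = 7.
Total outcomes: 4! = 24.
Probability = 7/24 = 7/24.

7/24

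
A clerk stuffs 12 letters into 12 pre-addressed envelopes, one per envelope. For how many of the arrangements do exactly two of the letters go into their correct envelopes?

88107426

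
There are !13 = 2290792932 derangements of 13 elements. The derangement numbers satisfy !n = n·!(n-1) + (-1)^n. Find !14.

32071101049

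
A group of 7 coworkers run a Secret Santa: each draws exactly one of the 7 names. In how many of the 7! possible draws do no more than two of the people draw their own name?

# with exactly i fixed is C(7,i)·!(7-i); sum over i=0..2:
  i=0: C(7,0)·!7 = 1·1854 = 1854
  i=1: C(7,1)·!6 = 7·265 = 1855
  i=2: C(7,2)·!5 = 21·44 = 924
Total = 4633.

4633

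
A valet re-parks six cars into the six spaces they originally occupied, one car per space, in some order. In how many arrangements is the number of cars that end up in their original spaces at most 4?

719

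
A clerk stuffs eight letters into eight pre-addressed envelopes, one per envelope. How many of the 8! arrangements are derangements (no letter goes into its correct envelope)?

14833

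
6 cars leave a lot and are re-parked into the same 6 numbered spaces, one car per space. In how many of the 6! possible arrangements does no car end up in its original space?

265

!6 is the nearest integer to 6!/e.
6! = 720, and 720/e ≈ 264.87, so !6 = 265.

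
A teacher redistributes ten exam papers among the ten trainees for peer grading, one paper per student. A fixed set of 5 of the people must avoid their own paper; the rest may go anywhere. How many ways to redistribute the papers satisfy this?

2170680

Let A_j be the event that the j-th constrained one is fixed. By inclusion-exclusion over the 5 events:
Σ_{j=0}^{5} (-1)^j C(5,j)(10-j)!
= C(5,0)·10! - C(5,1)·9! + C(5,2)·8! - C(5,3)·7! + C(5,4)·6! - C(5,5)·5!
= 3628800 - 1814400 + 403200 - 50400 + 3600 - 120
= 2170680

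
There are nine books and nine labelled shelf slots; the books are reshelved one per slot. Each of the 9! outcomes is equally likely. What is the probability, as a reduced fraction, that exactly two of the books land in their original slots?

103/560

Favorable outcomes: C(9,2)·!7 = 36·1854 = 66744.
Total outcomes: 9! = 362880.
Probability = 66744/362880 = 103/560.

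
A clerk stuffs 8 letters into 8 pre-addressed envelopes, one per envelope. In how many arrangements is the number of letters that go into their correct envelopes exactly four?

630

Pick the 4 fixed positions: C(8,4) = 70 ways.
The other 4 form a derangement: !4 = 9.
Total: 70 × 9 = 630.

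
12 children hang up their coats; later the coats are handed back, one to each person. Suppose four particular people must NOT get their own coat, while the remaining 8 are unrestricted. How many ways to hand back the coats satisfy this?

Let A_j be the event that the j-th constrained one is fixed. By inclusion-exclusion over the 4 events:
Σ_{j=0}^{4} (-1)^j C(4,j)(12-j)!
= C(4,0)·12! - C(4,1)·11! + C(4,2)·10! - C(4,3)·9! + C(4,4)·8!
= 479001600 - 159667200 + 21772800 - 1451520 + 40320
= 339696000

339696000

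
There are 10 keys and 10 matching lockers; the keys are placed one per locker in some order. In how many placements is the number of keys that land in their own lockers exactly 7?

240

Choose which 7 of the 10 are fixed: C(10,7) = 120.
The remaining 3 must be deranged: !3 = 2.
Total: 120 × 2 = 240.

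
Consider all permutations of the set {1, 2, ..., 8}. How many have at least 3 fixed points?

3235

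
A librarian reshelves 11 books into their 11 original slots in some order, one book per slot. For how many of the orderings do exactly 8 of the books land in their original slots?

330

Choose which 8 of the 11 are fixed: C(11,8) = 165.
The remaining 3 must be deranged: !3 = 2.
Total: 165 × 2 = 330.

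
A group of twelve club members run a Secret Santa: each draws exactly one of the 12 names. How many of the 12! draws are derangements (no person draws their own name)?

Use !n = (n-1)(!(n-1) + !(n-2)).
!12 = 11·(14684570 + 1334961) = 11·16019531 = 176214841

176214841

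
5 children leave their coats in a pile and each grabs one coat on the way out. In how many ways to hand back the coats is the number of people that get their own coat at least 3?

11

# with exactly i fixed is C(5,i)·!(5-i); sum over i=3..5:
  i=3: C(5,3)·!2 = 10·1 = 10
  i=4: C(5,4)·!1 = 5·0 = 0
  i=5: C(5,5)·!0 = 1·1 = 1
Total = 11.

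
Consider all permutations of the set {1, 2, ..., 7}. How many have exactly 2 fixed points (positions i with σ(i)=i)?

924

Pick the 2 fixed positions: C(7,2) = 21 ways.
The other 5 form a derangement: !5 = 44.
Total: 21 × 44 = 924.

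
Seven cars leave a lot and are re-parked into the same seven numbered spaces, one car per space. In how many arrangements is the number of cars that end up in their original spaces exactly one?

Pick the single fixed position: C(7,1) = 7 ways.
The remaining 6 must be deranged: !6 = 265.
Total: 7 × 265 = 1855.

1855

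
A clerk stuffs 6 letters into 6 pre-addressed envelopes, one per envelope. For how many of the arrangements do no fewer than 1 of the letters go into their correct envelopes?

455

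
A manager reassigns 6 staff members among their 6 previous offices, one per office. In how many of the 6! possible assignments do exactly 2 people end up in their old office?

Pick the 2 fixed positions: C(6,2) = 15 ways.
The other 4 form a derangement: !4 = 9.
Total: 15 × 9 = 135.

135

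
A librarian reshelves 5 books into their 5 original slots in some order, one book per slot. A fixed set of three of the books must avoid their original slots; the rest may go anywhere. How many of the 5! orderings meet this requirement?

64

Inclusion-exclusion on the 3 forbidden self-matches:
Σ_{j=0}^{3} (-1)^j C(3,j)(5-j)!
= C(3,0)·5! - C(3,1)·4! + C(3,2)·3! - C(3,3)·2!
= 120 - 72 + 18 - 2
= 64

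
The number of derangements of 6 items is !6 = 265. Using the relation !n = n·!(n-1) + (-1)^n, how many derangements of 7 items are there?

!7 = 7·265 - 1 = 1854.

1854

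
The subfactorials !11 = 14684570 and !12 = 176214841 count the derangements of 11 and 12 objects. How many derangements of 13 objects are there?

2290792932

!13 = (13-1)·(!12 + !11) = 12·(176214841 + 14684570) = 12·190899411 = 2290792932.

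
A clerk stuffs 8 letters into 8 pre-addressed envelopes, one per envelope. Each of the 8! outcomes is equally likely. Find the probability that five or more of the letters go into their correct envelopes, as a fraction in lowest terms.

47/13440

Favorable outcomes: Σ_{i≥5} C(8,i)·!(8-i) = 56·2 + 28·1 + 8·0 + 1·1 = 141.
Total outcomes: 8! = 40320.
Probability = 141/40320 = 47/13440.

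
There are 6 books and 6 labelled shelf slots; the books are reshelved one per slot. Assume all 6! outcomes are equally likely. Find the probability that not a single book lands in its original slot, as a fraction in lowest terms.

53/144

Favorable outcomes: !6 = 265.
Total outcomes: 6! = 720.
Probability = 265/720 = 53/144.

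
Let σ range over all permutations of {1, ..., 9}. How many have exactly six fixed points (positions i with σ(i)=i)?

168

Pick the 6 fixed positions: C(9,6) = 84 ways.
The other 3 form a derangement: !3 = 2.
Total: 84 × 2 = 168.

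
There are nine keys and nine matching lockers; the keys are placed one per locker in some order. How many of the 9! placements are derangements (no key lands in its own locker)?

By inclusion-exclusion, !9 = Σ (-1)^k · 9!/k! for k=0..9
= 9! - 9!/1! + 9!/2! - 9!/3! + 9!/4! - 9!/5! + 9!/6! - 9!/7! + 9!/8! - 9!/9!
= 362880 - 362880 + 181440 - 60480 + 15120 - 3024 + 504 - 72 + 9 - 1
= 133496

133496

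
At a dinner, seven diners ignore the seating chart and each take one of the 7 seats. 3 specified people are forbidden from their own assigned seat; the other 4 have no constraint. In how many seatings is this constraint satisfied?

3216

Let A_j be the event that the j-th constrained one is fixed. By inclusion-exclusion over the 3 events:
Σ_{j=0}^{3} (-1)^j C(3,j)(7-j)!
= C(3,0)·7! - C(3,1)·6! + C(3,2)·5! - C(3,3)·4!
= 5040 - 2160 + 360 - 24
= 3216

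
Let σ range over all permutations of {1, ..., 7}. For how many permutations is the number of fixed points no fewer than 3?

407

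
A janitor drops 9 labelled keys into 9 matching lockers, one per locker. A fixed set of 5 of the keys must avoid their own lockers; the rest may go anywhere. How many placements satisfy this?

205056

Let A_j be the event that the j-th constrained one is fixed. By inclusion-exclusion over the 5 events:
Σ_{j=0}^{5} (-1)^j C(5,j)(9-j)!
= C(5,0)·9! - C(5,1)·8! + C(5,2)·7! - C(5,3)·6! + C(5,4)·5! - C(5,5)·4!
= 362880 - 201600 + 50400 - 7200 + 600 - 24
= 205056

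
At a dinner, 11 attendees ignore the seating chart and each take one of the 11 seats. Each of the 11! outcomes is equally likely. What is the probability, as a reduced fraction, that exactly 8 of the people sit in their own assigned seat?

Favorable outcomes: C(11,8)·!3 = 165·2 = 330.
Total outcomes: 11! = 39916800.
Probability = 330/39916800 = 1/120960.

1/120960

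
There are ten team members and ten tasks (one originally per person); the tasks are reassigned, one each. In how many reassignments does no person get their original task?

1334961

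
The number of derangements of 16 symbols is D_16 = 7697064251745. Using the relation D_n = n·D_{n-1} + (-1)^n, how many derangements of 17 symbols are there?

D_17 = 17·7697064251745 - 1 = 130850092279664.

130850092279664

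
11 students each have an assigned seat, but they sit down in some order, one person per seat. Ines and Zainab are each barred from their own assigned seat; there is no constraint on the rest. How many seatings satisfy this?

33022080

Inclusion-exclusion on the 2 forbidden self-matches:
Σ_{j=0}^{2} (-1)^j C(2,j)(11-j)!
= C(2,0)·11! - C(2,1)·10! + C(2,2)·9!
= 39916800 - 7257600 + 362880
= 33022080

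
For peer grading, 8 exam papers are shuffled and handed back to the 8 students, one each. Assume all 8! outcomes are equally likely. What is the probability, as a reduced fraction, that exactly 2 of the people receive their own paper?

53/288

Favorable outcomes: C(8,2)·!6 = 28·265 = 7420.
Total outcomes: 8! = 40320.
Probability = 7420/40320 = 53/288.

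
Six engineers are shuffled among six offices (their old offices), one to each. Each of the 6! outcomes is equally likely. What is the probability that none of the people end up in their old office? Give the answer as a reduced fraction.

Favorable outcomes: !6 = 265.
Total outcomes: 6! = 720.
Probability = 265/720 = 53/144.

53/144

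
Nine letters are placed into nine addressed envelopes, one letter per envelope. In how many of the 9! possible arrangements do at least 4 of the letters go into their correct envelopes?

6883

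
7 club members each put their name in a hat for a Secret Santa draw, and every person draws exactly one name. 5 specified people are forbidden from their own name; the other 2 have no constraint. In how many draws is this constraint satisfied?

Inclusion-exclusion on the 5 forbidden self-matches:
Σ_{j=0}^{5} (-1)^j C(5,j)(7-j)!
= C(5,0)·7! - C(5,1)·6! + C(5,2)·5! - C(5,3)·4! + C(5,4)·3! - C(5,5)·2!
= 5040 - 3600 + 1200 - 240 + 30 - 2
= 2428

2428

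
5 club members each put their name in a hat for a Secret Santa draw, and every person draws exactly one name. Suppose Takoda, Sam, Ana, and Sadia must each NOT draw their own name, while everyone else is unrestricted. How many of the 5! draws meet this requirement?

Let A_j be the event that the j-th constrained one is fixed. By inclusion-exclusion over the 4 events:
Σ_{j=0}^{4} (-1)^j C(4,j)(5-j)!
= C(4,0)·5! - C(4,1)·4! + C(4,2)·3! - C(4,3)·2! + C(4,4)·1!
= 120 - 96 + 36 - 8 + 1
= 53

53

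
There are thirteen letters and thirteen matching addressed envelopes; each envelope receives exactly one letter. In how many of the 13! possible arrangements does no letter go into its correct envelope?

2290792932

Use !n = (n-1)(!(n-1) + !(n-2)).
!13 = 12·(176214841 + 14684570) = 12·190899411 = 2290792932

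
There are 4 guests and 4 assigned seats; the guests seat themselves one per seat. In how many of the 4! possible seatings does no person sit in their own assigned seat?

9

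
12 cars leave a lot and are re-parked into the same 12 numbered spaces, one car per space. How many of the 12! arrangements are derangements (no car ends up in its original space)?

176214841

The subfactorial !12 = [12!/e] (nearest integer).
12! = 479001600, and 479001600/e ≈ 176214840.93, so !12 = 176214841.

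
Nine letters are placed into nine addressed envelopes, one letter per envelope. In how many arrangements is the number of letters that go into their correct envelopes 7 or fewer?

362879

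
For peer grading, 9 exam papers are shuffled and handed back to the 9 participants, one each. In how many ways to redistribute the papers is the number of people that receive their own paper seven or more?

37

Sum C(9,i)·!(9-i) for i = 7..9:
  i=7: C(9,7)·!2 = 36·1 = 36
  i=8: C(9,8)·!1 = 9·0 = 0
  i=9: C(9,9)·!0 = 1·1 = 1
Total = 37.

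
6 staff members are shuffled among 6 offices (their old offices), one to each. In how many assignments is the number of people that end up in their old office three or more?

56

Sum C(6,i)·!(6-i) for i = 3..6:
  i=3: C(6,3)·!3 = 20·2 = 40
  i=4: C(6,4)·!2 = 15·1 = 15
  i=5: C(6,5)·!1 = 6·0 = 0
  i=6: C(6,6)·!0 = 1·1 = 1
Total = 56.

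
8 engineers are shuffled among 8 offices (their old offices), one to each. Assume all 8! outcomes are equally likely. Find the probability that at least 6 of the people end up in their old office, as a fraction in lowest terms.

Favorable outcomes: Σ_{i≥6} C(8,i)·!(8-i) = 28·1 + 8·0 + 1·1 = 29.
Total outcomes: 8! = 40320.
Probability = 29/40320 = 29/40320.

29/40320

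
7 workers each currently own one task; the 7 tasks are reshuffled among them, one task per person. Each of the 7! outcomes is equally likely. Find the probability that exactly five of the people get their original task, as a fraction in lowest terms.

1/240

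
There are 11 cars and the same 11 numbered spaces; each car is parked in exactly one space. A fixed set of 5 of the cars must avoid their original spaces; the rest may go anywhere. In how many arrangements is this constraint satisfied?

25022880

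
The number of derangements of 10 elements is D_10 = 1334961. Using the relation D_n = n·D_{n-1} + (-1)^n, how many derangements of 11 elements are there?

D_11 = 11·1334961 - 1 = 14684570.

14684570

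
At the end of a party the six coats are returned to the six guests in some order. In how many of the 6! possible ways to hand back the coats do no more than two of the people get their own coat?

Sum C(6,i)·!(6-i) for i = 0..2:
  i=0: C(6,0)·!6 = 1·265 = 265
  i=1: C(6,1)·!5 = 6·44 = 264
  i=2: C(6,2)·!4 = 15·9 = 135
Total = 664.

664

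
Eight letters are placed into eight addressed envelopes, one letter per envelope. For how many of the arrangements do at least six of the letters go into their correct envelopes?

29

# with exactly i fixed is C(8,i)·!(8-i); sum over i=6..8:
  i=6: C(8,6)·!2 = 28·1 = 28
  i=7: C(8,7)·!1 = 8·0 = 0
  i=8: C(8,8)·!0 = 1·1 = 1
Total = 29.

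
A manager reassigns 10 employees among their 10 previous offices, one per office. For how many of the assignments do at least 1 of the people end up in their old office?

2293839

Sum C(10,i)·!(10-i) for i = 1..10:
  i=1: C(10,1)·!9 = 10·133496 = 1334960
  i=2: C(10,2)·!8 = 45·14833 = 667485
  i=3: C(10,3)·!7 = 120·1854 = 222480
  i=4: C(10,4)·!6 = 210·265 = 55650
  i=5: C(10,5)·!5 = 252·44 = 11088
  i=6: C(10,6)·!4 = 210·9 = 1890
  i=7: C(10,7)·!3 = 120·2 = 240
  i=8: C(10,8)·!2 = 45·1 = 45
  i=9: C(10,9)·!1 = 10·0 = 0
  i=10: C(10,10)·!0 = 1·1 = 1
Total = 2293839.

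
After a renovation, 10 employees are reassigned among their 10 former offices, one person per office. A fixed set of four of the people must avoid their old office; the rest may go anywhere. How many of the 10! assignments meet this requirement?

2399760

Let A_j be the event that the j-th constrained one is fixed. By inclusion-exclusion over the 4 events:
Σ_{j=0}^{4} (-1)^j C(4,j)(10-j)!
= C(4,0)·10! - C(4,1)·9! + C(4,2)·8! - C(4,3)·7! + C(4,4)·6!
= 3628800 - 1451520 + 241920 - 20160 + 720
= 2399760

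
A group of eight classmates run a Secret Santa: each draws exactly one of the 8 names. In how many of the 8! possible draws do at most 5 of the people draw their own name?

40291

# with exactly i fixed is C(8,i)·!(8-i); sum over i=0..5:
  i=0: C(8,0)·!8 = 1·14833 = 14833
  i=1: C(8,1)·!7 = 8·1854 = 14832
  i=2: C(8,2)·!6 = 28·265 = 7420
  i=3: C(8,3)·!5 = 56·44 = 2464
  i=4: C(8,4)·!4 = 70·9 = 630
  i=5: C(8,5)·!3 = 56·2 = 112
Total = 40291.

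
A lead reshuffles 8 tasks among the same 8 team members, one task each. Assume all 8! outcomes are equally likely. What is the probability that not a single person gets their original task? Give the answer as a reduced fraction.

2119/5760

Favorable outcomes: !8 = 14833.
Total outcomes: 8! = 40320.
Probability = 14833/40320 = 2119/5760.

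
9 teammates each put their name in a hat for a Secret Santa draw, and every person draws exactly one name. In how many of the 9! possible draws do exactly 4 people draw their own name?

Pick the 4 fixed positions: C(9,4) = 126 ways.
The other 5 form a derangement: !5 = 44.
Total: 126 × 44 = 5544.

5544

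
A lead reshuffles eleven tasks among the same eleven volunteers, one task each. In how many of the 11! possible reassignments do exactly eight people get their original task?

Choose which 8 of the 11 are fixed: C(11,8) = 165.
The other 3 form a derangement: !3 = 2.
Total: 165 × 2 = 330.

330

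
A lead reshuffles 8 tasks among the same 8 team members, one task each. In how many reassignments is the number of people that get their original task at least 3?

3235

# with exactly i fixed is C(8,i)·!(8-i); sum over i=3..8:
  i=3: C(8,3)·!5 = 56·44 = 2464
  i=4: C(8,4)·!4 = 70·9 = 630
  i=5: C(8,5)·!3 = 56·2 = 112
  i=6: C(8,6)·!2 = 28·1 = 28
  i=7: C(8,7)·!1 = 8·0 = 0
  i=8: C(8,8)·!0 = 1·1 = 1
Total = 3235.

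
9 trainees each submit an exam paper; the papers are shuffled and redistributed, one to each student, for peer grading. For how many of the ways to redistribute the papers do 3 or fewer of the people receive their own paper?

355997

Sum C(9,i)·!(9-i) for i = 0..3:
  i=0: C(9,0)·!9 = 1·133496 = 133496
  i=1: C(9,1)·!8 = 9·14833 = 133497
  i=2: C(9,2)·!7 = 36·1854 = 66744
  i=3: C(9,3)·!6 = 84·265 = 22260
Total = 355997.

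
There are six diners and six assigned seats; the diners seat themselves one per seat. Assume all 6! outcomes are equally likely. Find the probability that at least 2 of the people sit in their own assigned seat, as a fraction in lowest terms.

191/720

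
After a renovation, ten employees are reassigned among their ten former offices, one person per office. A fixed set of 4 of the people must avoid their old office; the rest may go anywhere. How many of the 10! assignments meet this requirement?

Let A_j be the event that the j-th constrained one is fixed. By inclusion-exclusion over the 4 events:
Σ_{j=0}^{4} (-1)^j C(4,j)(10-j)!
= C(4,0)·10! - C(4,1)·9! + C(4,2)·8! - C(4,3)·7! + C(4,4)·6!
= 3628800 - 1451520 + 241920 - 20160 + 720
= 2399760

2399760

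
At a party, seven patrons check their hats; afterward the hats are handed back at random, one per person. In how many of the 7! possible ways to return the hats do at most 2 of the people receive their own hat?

4633

Sum C(7,i)·!(7-i) for i = 0..2:
  i=0: C(7,0)·!7 = 1·1854 = 1854
  i=1: C(7,1)·!6 = 7·265 = 1855
  i=2: C(7,2)·!5 = 21·44 = 924
Total = 4633.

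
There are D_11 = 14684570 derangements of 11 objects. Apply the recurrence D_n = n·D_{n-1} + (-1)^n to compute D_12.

D_12 = 12·14684570 + 1 = 176214841.

176214841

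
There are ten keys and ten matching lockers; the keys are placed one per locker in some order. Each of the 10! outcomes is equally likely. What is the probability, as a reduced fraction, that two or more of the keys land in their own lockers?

958879/3628800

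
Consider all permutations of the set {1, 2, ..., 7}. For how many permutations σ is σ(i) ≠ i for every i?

!7 = 7! · Σ_{k=0}^{7} (-1)^k/k!
= 7! - 7!/1! + 7!/2! - 7!/3! + 7!/4! - 7!/5! + 7!/6! - 7!/7!
= 5040 - 5040 + 2520 - 840 + 210 - 42 + 7 - 1
= 1854

1854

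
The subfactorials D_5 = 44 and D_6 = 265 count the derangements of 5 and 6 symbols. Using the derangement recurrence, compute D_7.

1854

D_7 = (7-1)·(D_6 + D_5) = 6·(265 + 44) = 6·309 = 1854.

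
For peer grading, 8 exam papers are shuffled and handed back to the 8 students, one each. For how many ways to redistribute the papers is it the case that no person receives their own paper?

The subfactorial !8 = [8!/e] (nearest integer).
8! = 40320, and 40320/e ≈ 14832.90, so !8 = 14833.

14833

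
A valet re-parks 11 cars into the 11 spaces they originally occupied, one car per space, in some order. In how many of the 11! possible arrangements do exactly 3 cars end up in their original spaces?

Choose which 3 of the 11 are fixed: C(11,3) = 165.
The remaining 8 must be deranged: !8 = 14833.
Total: 165 × 14833 = 2447445.

2447445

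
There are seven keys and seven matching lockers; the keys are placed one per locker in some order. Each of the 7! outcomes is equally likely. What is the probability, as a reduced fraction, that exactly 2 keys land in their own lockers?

11/60

Favorable outcomes: C(7,2)·!5 = 21·44 = 924.
Total outcomes: 7! = 5040.
Probability = 924/5040 = 11/60.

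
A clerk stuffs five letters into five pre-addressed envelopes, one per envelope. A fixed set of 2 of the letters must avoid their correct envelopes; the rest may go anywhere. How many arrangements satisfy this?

Inclusion-exclusion on the 2 forbidden self-matches:
Σ_{j=0}^{2} (-1)^j C(2,j)(5-j)!
= C(2,0)·5! - C(2,1)·4! + C(2,2)·3!
= 120 - 48 + 6
= 78

78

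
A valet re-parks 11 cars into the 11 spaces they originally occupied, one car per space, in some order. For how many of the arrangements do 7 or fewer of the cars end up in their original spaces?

39916414

# with exactly i fixed is C(11,i)·!(11-i); sum over i=0..7:
  i=0: C(11,0)·!11 = 1·14684570 = 14684570
  i=1: C(11,1)·!10 = 11·1334961 = 14684571
  i=2: C(11,2)·!9 = 55·133496 = 7342280
  i=3: C(11,3)·!8 = 165·14833 = 2447445
  i=4: C(11,4)·!7 = 330·1854 = 611820
  i=5: C(11,5)·!6 = 462·265 = 122430
  i=6: C(11,6)·!5 = 462·44 = 20328
  i=7: C(11,7)·!4 = 330·9 = 2970
Total = 39916414.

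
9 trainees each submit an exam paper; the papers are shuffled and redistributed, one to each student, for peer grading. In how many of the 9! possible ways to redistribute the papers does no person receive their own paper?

By inclusion-exclusion, !9 = Σ (-1)^k · 9!/k! for k=0..9
= 9! - 9!/1! + 9!/2! - 9!/3! + 9!/4! - 9!/5! + 9!/6! - 9!/7! + 9!/8! - 9!/9!
= 362880 - 362880 + 181440 - 60480 + 15120 - 3024 + 504 - 72 + 9 - 1
= 133496

133496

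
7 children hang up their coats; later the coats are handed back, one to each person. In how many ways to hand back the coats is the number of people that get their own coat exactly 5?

21

Choose which 5 of the 7 are fixed: C(7,5) = 21.
The other 2 form a derangement: !2 = 1.
Total: 21 × 1 = 21.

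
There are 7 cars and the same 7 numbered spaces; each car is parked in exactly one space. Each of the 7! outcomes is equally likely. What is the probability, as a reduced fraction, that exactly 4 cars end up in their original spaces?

1/72

Favorable outcomes: C(7,4)·!3 = 35·2 = 70.
Total outcomes: 7! = 5040.
Probability = 70/5040 = 1/72.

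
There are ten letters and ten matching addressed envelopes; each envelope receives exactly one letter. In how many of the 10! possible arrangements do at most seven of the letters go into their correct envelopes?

# with exactly i fixed is C(10,i)·!(10-i); sum over i=0..7:
  i=0: C(10,0)·!10 = 1·1334961 = 1334961
  i=1: C(10,1)·!9 = 10·133496 = 1334960
  i=2: C(10,2)·!8 = 45·14833 = 667485
  i=3: C(10,3)·!7 = 120·1854 = 222480
  i=4: C(10,4)·!6 = 210·265 = 55650
  i=5: C(10,5)·!5 = 252·44 = 11088
  i=6: C(10,6)·!4 = 210·9 = 1890
  i=7: C(10,7)·!3 = 120·2 = 240
Total = 3628754.

3628754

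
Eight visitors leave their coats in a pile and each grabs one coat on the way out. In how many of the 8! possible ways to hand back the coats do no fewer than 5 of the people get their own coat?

Sum C(8,i)·!(8-i) for i = 5..8:
  i=5: C(8,5)·!3 = 56·2 = 112
  i=6: C(8,6)·!2 = 28·1 = 28
  i=7: C(8,7)·!1 = 8·0 = 0
  i=8: C(8,8)·!0 = 1·1 = 1
Total = 141.

141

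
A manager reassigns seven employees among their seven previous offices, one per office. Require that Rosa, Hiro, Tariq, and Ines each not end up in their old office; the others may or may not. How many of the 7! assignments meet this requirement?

Inclusion-exclusion on the 4 forbidden self-matches:
Σ_{j=0}^{4} (-1)^j C(4,j)(7-j)!
= C(4,0)·7! - C(4,1)·6! + C(4,2)·5! - C(4,3)·4! + C(4,4)·3!
= 5040 - 2880 + 720 - 96 + 6
= 2790

2790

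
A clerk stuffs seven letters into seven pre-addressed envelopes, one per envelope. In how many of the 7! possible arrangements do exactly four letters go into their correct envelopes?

Choose which 4 of the 7 are fixed: C(7,4) = 35.
The remaining 3 must be deranged: !3 = 2.
Total: 35 × 2 = 70.

70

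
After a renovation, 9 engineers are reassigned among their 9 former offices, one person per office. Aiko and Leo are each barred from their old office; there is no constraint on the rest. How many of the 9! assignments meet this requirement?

287280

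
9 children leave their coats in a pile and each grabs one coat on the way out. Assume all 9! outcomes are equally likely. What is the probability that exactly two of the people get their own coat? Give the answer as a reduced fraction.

103/560

Favorable outcomes: C(9,2)·!7 = 36·1854 = 66744.
Total outcomes: 9! = 362880.
Probability = 66744/362880 = 103/560.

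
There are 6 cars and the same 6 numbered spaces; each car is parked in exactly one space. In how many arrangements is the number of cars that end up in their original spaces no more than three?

704

Sum C(6,i)·!(6-i) for i = 0..3:
  i=0: C(6,0)·!6 = 1·265 = 265
  i=1: C(6,1)·!5 = 6·44 = 264
  i=2: C(6,2)·!4 = 15·9 = 135
  i=3: C(6,3)·!3 = 20·2 = 40
Total = 704.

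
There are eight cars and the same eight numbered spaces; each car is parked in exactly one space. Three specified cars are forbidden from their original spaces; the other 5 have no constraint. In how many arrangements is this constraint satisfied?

27240

Let A_j be the event that the j-th constrained one is fixed. By inclusion-exclusion over the 3 events:
Σ_{j=0}^{3} (-1)^j C(3,j)(8-j)!
= C(3,0)·8! - C(3,1)·7! + C(3,2)·6! - C(3,3)·5!
= 40320 - 15120 + 2160 - 120
= 27240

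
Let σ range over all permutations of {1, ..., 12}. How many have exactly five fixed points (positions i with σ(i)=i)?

1468368

Choose which 5 of the 12 are fixed: C(12,5) = 792.
The remaining 7 must be deranged: !7 = 1854.
Total: 792 × 1854 = 1468368.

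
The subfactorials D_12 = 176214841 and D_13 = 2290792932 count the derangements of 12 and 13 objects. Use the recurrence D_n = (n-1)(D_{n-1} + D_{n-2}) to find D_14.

32071101049

D_14 = (14-1)·(D_13 + D_12) = 13·(2290792932 + 176214841) = 13·2467007773 = 32071101049.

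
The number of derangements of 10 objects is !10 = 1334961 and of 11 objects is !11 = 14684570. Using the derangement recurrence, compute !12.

176214841

!12 = (12-1)·(!11 + !10) = 11·(14684570 + 1334961) = 11·16019531 = 176214841.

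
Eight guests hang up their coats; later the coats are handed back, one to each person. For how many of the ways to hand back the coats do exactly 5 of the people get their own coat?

112

Choose which 5 of the 8 are fixed: C(8,5) = 56.
The other 3 form a derangement: !3 = 2.
Total: 56 × 2 = 112.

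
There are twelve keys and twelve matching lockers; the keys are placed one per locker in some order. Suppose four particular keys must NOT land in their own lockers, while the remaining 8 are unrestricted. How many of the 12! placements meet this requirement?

Inclusion-exclusion on the 4 forbidden self-matches:
Σ_{j=0}^{4} (-1)^j C(4,j)(12-j)!
= C(4,0)·12! - C(4,1)·11! + C(4,2)·10! - C(4,3)·9! + C(4,4)·8!
= 479001600 - 159667200 + 21772800 - 1451520 + 40320
= 339696000

339696000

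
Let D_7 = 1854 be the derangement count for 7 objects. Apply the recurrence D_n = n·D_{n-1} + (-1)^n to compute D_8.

14833

D_8 = 8·1854 + 1 = 14833.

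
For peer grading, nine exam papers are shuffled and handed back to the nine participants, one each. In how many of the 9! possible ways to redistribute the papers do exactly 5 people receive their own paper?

1134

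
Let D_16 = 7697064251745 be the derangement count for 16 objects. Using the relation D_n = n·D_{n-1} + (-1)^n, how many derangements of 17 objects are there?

130850092279664

D_17 = 17·7697064251745 - 1 = 130850092279664.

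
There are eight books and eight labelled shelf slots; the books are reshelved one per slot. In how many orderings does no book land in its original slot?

14833

The subfactorial !8 = [8!/e] (nearest integer).
8! = 40320, and 40320/e ≈ 14832.90, so !8 = 14833.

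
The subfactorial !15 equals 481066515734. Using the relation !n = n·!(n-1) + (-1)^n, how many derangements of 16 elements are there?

7697064251745

!16 = 16·481066515734 + 1 = 7697064251745.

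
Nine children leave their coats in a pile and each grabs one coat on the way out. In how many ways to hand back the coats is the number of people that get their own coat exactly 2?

66744

Pick the 2 fixed positions: C(9,2) = 36 ways.
The remaining 7 must be deranged: !7 = 1854.
Total: 36 × 1854 = 66744.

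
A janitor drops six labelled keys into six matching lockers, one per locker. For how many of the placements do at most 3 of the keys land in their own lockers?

# with exactly i fixed is C(6,i)·!(6-i); sum over i=0..3:
  i=0: C(6,0)·!6 = 1·265 = 265
  i=1: C(6,1)·!5 = 6·44 = 264
  i=2: C(6,2)·!4 = 15·9 = 135
  i=3: C(6,3)·!3 = 20·2 = 40
Total = 704.

704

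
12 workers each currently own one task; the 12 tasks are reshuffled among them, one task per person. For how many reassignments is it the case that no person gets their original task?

176214841

Use !n = (n-1)(!(n-1) + !(n-2)).
!12 = 11·(14684570 + 1334961) = 11·16019531 = 176214841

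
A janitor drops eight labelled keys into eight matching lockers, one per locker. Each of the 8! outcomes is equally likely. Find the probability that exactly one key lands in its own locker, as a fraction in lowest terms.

Favorable outcomes: C(8,1)·!7 = 8·1854 = 14832.
Total outcomes: 8! = 40320.
Probability = 14832/40320 = 103/280.

103/280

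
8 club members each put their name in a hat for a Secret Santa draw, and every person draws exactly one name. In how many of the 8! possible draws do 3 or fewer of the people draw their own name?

39549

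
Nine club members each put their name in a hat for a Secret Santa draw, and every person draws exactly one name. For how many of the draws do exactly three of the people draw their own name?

22260

Pick the 3 fixed positions: C(9,3) = 84 ways.
The remaining 6 must be deranged: !6 = 265.
Total: 84 × 265 = 22260.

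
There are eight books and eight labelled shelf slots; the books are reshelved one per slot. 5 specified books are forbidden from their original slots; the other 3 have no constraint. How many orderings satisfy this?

Let A_j be the event that the j-th constrained one is fixed. By inclusion-exclusion over the 5 events:
Σ_{j=0}^{5} (-1)^j C(5,j)(8-j)!
= C(5,0)·8! - C(5,1)·7! + C(5,2)·6! - C(5,3)·5! + C(5,4)·4! - C(5,5)·3!
= 40320 - 25200 + 7200 - 1200 + 120 - 6
= 21234

21234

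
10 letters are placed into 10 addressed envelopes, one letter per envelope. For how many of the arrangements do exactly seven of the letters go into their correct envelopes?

240

Pick the 7 fixed positions: C(10,7) = 120 ways.
The other 3 form a derangement: !3 = 2.
Total: 120 × 2 = 240.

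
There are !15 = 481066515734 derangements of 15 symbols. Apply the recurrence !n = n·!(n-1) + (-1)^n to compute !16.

7697064251745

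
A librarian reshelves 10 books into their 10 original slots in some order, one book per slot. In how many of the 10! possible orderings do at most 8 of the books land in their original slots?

3628799

Sum C(10,i)·!(10-i) for i = 0..8:
  i=0: C(10,0)·!10 = 1·1334961 = 1334961
  i=1: C(10,1)·!9 = 10·133496 = 1334960
  i=2: C(10,2)·!8 = 45·14833 = 667485
  i=3: C(10,3)·!7 = 120·1854 = 222480
  i=4: C(10,4)·!6 = 210·265 = 55650
  i=5: C(10,5)·!5 = 252·44 = 11088
  i=6: C(10,6)·!4 = 210·9 = 1890
  i=7: C(10,7)·!3 = 120·2 = 240
  i=8: C(10,8)·!2 = 45·1 = 45
Total = 3628799.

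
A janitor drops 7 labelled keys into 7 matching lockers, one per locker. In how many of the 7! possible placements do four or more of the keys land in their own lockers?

92

Sum C(7,i)·!(7-i) for i = 4..7:
  i=4: C(7,4)·!3 = 35·2 = 70
  i=5: C(7,5)·!2 = 21·1 = 21
  i=6: C(7,6)·!1 = 7·0 = 0
  i=7: C(7,7)·!0 = 1·1 = 1
Total = 92.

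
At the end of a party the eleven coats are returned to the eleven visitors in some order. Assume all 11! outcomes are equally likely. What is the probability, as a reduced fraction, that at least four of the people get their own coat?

Favorable outcomes: Σ_{i≥4} C(11,i)·!(11-i) = 330·1854 + 462·265 + 462·44 + 330·9 + 165·2 + 55·1 + 11·0 + 1·1 = 757934.
Total outcomes: 11! = 39916800.
Probability = 757934/39916800 = 378967/19958400.

378967/19958400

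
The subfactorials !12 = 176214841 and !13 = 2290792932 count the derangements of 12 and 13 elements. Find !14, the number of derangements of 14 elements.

32071101049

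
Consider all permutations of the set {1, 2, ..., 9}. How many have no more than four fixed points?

361541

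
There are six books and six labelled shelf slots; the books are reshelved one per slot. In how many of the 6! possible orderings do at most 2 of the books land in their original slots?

Sum C(6,i)·!(6-i) for i = 0..2:
  i=0: C(6,0)·!6 = 1·265 = 265
  i=1: C(6,1)·!5 = 6·44 = 264
  i=2: C(6,2)·!4 = 15·9 = 135
Total = 664.

664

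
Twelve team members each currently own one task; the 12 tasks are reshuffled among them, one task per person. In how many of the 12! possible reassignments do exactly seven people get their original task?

Pick the 7 fixed positions: C(12,7) = 792 ways.
The other 5 form a derangement: !5 = 44.
Total: 792 × 44 = 34848.

34848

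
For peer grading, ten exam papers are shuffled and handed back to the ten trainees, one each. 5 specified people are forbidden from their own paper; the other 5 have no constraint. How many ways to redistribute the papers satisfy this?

2170680

Inclusion-exclusion on the 5 forbidden self-matches:
Σ_{j=0}^{5} (-1)^j C(5,j)(10-j)!
= C(5,0)·10! - C(5,1)·9! + C(5,2)·8! - C(5,3)·7! + C(5,4)·6! - C(5,5)·5!
= 3628800 - 1814400 + 403200 - 50400 + 3600 - 120
= 2170680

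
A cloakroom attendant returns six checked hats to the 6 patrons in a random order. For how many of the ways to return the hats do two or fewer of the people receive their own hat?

Sum C(6,i)·!(6-i) for i = 0..2:
  i=0: C(6,0)·!6 = 1·265 = 265
  i=1: C(6,1)·!5 = 6·44 = 264
  i=2: C(6,2)·!4 = 15·9 = 135
Total = 664.

664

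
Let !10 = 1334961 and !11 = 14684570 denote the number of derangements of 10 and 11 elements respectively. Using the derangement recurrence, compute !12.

176214841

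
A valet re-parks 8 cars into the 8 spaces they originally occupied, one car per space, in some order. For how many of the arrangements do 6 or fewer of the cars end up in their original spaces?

40319

Sum C(8,i)·!(8-i) for i = 0..6:
  i=0: C(8,0)·!8 = 1·14833 = 14833
  i=1: C(8,1)·!7 = 8·1854 = 14832
  i=2: C(8,2)·!6 = 28·265 = 7420
  i=3: C(8,3)·!5 = 56·44 = 2464
  i=4: C(8,4)·!4 = 70·9 = 630
  i=5: C(8,5)·!3 = 56·2 = 112
  i=6: C(8,6)·!2 = 28·1 = 28
Total = 40319.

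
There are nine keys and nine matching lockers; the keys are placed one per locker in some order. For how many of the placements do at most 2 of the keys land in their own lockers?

333737

Sum C(9,i)·!(9-i) for i = 0..2:
  i=0: C(9,0)·!9 = 1·133496 = 133496
  i=1: C(9,1)·!8 = 9·14833 = 133497
  i=2: C(9,2)·!7 = 36·1854 = 66744
Total = 333737.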